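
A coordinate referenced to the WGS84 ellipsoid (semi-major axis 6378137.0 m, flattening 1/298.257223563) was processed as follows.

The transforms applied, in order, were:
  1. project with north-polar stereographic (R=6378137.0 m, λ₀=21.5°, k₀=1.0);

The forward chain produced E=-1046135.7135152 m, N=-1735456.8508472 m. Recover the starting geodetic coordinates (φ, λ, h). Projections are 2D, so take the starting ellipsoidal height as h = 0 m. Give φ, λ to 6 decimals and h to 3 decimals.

φ=71.947570°, λ=-9.581629°, h=0.000 m

start: E=-1046135.7135, N=-1735456.8508 m
→ stereo⁻¹: φ=71.94757000°, λ=-9.58162900°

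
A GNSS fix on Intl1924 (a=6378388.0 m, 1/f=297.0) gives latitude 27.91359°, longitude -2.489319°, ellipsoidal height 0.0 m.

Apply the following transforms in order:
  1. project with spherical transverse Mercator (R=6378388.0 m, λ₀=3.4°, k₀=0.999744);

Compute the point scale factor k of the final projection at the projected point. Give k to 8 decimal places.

1.00387892

start: φ=27.913590°, λ=-2.489319°, h=0.000 m
→ into tm (λ₀=3.4°): φ=27.91359000°, λ−λ₀=-5.88931900°
scale k = 1.00387892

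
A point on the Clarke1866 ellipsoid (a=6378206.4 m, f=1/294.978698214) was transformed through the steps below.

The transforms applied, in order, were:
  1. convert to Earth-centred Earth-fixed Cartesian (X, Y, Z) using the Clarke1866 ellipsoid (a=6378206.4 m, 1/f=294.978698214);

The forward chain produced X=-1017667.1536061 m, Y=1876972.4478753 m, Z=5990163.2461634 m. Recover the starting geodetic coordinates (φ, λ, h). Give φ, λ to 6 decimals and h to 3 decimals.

φ=70.504883°, λ=118.465905°, h=292.244 m

start: X=-1017667.1536, Y=1876972.4479, Z=5990163.2462 m
→ geod (Bowring, a=6378206.400): φ=70.50488300°, λ=118.46590500°, h=292.2440 m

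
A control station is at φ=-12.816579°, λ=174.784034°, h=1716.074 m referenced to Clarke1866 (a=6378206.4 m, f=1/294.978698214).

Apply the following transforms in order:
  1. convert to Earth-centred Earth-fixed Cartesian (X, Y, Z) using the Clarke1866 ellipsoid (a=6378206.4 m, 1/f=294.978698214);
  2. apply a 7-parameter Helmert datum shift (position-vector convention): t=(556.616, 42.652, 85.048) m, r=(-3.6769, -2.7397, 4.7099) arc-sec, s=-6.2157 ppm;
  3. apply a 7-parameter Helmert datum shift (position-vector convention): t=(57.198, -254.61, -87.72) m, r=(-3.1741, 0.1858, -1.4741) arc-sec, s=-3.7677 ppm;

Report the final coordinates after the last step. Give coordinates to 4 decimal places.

start: φ=-12.816579°, λ=174.784034°, h=1716.074 m
→ ECEF (a=6378206.400, f=1/294.978698214): X=-6196239.3676, Y=565642.9414, Z=-1405919.6320
→ Helmert 7p (PV): X=-6195638.4797, Y=565515.5300, Z=-1405918.2291
→ Helmert 7p (PV): X=-6195555.1633, Y=565281.4323, Z=-1406003.7735

X=-6195555.1633 m, Y=565281.4323 m, Z=-1406003.7735 m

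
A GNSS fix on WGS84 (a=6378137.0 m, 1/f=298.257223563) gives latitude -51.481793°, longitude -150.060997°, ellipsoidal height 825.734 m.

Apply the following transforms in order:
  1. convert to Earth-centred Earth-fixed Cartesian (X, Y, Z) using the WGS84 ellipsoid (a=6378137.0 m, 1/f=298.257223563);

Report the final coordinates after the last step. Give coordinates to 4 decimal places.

start: φ=-51.481793°, λ=-150.060997°, h=825.734 m
→ ECEF (a=6378137.000, f=1/298.257223563): X=-3449545.7779, Y=-1986702.6811, Z=-4967747.2601

X=-3449545.7779 m, Y=-1986702.6811 m, Z=-4967747.2601 m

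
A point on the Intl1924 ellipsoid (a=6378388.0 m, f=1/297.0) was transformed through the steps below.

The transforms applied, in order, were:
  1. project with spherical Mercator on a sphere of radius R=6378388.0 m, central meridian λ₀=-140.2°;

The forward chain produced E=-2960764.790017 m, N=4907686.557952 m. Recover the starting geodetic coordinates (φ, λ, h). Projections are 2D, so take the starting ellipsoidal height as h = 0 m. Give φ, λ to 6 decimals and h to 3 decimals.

start: E=-2960764.7900, N=4907686.5580 m
→ merc⁻¹: φ=40.28533500°, λ=-166.79595600°

φ=40.285335°, λ=-166.795956°, h=0.000 m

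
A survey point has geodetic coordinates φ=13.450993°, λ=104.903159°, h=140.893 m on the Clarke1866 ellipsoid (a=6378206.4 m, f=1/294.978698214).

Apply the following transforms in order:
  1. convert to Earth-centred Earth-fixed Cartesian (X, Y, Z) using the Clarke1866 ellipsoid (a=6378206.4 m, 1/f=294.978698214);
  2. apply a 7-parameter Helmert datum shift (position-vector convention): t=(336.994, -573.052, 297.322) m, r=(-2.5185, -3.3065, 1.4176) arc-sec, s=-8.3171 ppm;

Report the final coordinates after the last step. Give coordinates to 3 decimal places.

start: φ=13.450993°, λ=104.903159°, h=140.893 m
→ ECEF (a=6378206.400, f=1/294.978698214): X=-1595716.3029, Y=5995812.3570, Z=1473917.7427
→ Helmert 7p (PV): X=-1595430.8716, Y=5995196.4669, Z=1474104.0178

X=-1595430.872 m, Y=5995196.467 m, Z=1474104.018 m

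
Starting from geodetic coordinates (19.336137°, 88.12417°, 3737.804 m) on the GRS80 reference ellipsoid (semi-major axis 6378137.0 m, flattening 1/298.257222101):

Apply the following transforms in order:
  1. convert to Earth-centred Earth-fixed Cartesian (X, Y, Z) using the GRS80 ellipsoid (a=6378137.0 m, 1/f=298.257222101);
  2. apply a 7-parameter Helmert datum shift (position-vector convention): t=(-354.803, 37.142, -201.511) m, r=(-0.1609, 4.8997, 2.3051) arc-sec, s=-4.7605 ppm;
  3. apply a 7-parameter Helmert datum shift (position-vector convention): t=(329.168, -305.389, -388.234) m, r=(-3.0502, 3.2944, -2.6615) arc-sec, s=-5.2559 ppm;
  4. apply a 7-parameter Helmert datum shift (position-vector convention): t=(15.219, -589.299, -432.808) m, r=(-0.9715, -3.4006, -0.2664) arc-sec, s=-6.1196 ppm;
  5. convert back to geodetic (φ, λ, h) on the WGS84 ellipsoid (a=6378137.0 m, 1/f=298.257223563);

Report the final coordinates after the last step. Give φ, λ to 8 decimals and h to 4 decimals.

φ=19.32877839°, λ=88.12337822°, h=2487.0018 m

start: φ=19.336137°, λ=88.124170°, h=3737.804 m
→ ECEF (a=6378137.000, f=1/298.257222101): X=197190.1713, Y=6020869.4654, Z=2099732.5632
→ Helmert 7p (PV): X=196817.0217, Y=6020881.7866, Z=2099511.6756
→ Helmert 7p (PV): X=197256.3768, Y=6020573.2599, Z=2099020.2283
→ Helmert 7p (PV): X=197243.5590, Y=6019956.7489, Z=2098549.4706
→ geod (Bowring, a=6378137.000): φ=19.32877839°, λ=88.12337822°, h=2487.0018 m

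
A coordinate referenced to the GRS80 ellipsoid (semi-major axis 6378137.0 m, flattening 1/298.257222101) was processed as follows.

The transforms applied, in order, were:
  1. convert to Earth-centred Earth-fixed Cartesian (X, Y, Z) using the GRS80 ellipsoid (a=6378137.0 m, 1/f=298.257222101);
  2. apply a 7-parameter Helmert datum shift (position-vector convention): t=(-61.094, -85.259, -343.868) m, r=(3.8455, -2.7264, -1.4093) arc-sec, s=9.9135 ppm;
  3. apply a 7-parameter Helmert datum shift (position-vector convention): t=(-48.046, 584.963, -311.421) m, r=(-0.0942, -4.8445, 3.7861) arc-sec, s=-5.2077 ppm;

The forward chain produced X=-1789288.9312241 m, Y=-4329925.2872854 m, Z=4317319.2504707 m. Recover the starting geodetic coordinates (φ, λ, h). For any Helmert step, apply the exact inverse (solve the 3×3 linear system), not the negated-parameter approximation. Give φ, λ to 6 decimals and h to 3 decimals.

φ=42.856069°, λ=-112.447934°, h=3388.236 m

start: X=-1789288.9312, Y=-4329925.2873, Z=4317319.2505 m
→ Helmert⁻¹: X=-1789228.2830, Y=-4330501.9320, Z=4317693.2020
→ Helmert⁻¹: X=-1789062.7891, Y=-4330305.4631, Z=4318098.6435
→ geod (Bowring, a=6378137.000): φ=42.85606900°, λ=-112.44793400°, h=3388.2360 m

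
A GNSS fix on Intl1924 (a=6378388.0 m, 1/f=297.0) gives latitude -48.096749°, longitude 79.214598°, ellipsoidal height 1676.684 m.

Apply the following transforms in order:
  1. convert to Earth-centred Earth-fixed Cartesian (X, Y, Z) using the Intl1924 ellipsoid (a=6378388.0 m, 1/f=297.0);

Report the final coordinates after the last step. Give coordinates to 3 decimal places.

X=798869.620 m, Y=4193625.837 m, Z=-4725404.269 m

start: φ=-48.096749°, λ=79.214598°, h=1676.684 m
→ ECEF (a=6378388.000, f=1/297.0): X=798869.6204, Y=4193625.8370, Z=-4725404.2686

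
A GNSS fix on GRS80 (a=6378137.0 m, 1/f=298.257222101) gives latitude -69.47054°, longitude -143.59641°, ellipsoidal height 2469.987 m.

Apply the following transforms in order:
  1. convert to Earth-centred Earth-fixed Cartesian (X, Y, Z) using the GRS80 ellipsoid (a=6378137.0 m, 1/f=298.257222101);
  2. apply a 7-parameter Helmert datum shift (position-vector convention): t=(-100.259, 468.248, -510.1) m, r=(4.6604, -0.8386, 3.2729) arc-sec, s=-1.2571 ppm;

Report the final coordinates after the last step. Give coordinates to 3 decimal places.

start: φ=-69.470540°, λ=-143.596410°, h=2469.987 m
→ ECEF (a=6378137.000, f=1/298.257222101): X=-1806261.9946, Y=-1331865.8946, Z=-5952895.2632
→ Helmert 7p (PV): X=-1806314.6473, Y=-1331290.1320, Z=-5953435.3159

X=-1806314.647 m, Y=-1331290.132 m, Z=-5953435.316 m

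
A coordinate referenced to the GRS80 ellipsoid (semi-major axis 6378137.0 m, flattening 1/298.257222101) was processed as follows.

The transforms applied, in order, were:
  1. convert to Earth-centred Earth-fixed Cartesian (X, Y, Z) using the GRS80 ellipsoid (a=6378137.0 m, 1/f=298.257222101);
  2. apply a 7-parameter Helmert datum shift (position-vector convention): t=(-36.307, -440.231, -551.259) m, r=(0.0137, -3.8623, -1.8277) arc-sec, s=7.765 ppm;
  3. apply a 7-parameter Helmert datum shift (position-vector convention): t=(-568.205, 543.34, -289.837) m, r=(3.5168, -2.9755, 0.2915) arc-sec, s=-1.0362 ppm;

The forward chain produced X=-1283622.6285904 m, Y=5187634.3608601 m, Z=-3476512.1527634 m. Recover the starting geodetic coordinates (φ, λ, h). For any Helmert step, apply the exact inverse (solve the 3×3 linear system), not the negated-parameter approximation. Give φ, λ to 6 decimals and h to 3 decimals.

φ=-33.216817°, λ=103.893806°, h=2908.138 m

start: X=-1283622.6286, Y=5187634.3609, Z=-3476512.1528 m
→ Helmert⁻¹: X=-1283098.5704, Y=5187038.9385, Z=-3476295.8470
→ Helmert⁻¹: X=-1283163.3482, Y=5187427.2881, Z=-3475693.9164
→ geod (Bowring, a=6378137.000): φ=-33.21681700°, λ=103.89380600°, h=2908.1380 m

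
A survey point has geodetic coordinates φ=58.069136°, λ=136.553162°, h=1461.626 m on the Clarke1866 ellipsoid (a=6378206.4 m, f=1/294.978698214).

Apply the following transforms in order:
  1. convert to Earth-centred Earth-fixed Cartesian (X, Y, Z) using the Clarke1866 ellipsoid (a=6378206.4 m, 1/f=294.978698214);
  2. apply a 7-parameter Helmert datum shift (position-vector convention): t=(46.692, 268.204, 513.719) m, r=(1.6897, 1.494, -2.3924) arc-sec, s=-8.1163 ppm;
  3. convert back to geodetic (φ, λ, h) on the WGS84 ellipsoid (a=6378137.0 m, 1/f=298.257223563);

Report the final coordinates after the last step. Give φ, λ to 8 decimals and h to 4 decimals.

φ=58.06913158°, λ=136.54874348°, h=1823.9962 m

start: φ=58.069136°, λ=136.553162°, h=1461.626 m
→ ECEF (a=6378206.400, f=1/294.978698214): X=-2455688.4128, Y=2326034.7038, Z=5390855.2270
→ Helmert 7p (PV): X=-2455555.7647, Y=2326268.3506, Z=5391362.0334
→ geod (Bowring, a=6378137.000): φ=58.06913158°, λ=136.54874348°, h=1823.9962 m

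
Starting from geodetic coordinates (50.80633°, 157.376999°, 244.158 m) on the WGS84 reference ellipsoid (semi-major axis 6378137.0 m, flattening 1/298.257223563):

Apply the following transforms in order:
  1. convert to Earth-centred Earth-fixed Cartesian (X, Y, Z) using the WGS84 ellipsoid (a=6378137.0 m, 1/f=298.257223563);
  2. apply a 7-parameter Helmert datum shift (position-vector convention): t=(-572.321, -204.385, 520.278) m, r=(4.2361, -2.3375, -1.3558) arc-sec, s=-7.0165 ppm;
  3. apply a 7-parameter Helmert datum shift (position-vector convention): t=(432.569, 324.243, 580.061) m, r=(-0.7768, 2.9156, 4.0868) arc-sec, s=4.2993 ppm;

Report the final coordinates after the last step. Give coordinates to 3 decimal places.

start: φ=50.806330°, λ=157.376999°, h=244.158 m
→ ECEF (a=6378137.000, f=1/298.257223563): X=-3728135.6075, Y=1553629.3259, Z=4920146.8065
→ Helmert 7p (PV): X=-3728727.3152, Y=1553337.4998, Z=4920622.2204
→ Helmert 7p (PV): X=-3728271.9996, Y=1553613.0734, Z=4921270.2933

X=-3728272.000 m, Y=1553613.073 m, Z=4921270.293 m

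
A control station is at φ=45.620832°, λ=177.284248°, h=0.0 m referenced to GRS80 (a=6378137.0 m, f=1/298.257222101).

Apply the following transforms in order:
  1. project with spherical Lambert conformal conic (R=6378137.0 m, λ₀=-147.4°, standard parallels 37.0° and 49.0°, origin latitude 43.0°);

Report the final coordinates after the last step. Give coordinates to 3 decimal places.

start: φ=45.620832°, λ=177.284248°, h=0.000 m
→ lcc (R=6378137.0, λ₀=-147.4°): E=-2657001.2469, N=858145.6493

E=-2657001.247 m, N=858145.649 m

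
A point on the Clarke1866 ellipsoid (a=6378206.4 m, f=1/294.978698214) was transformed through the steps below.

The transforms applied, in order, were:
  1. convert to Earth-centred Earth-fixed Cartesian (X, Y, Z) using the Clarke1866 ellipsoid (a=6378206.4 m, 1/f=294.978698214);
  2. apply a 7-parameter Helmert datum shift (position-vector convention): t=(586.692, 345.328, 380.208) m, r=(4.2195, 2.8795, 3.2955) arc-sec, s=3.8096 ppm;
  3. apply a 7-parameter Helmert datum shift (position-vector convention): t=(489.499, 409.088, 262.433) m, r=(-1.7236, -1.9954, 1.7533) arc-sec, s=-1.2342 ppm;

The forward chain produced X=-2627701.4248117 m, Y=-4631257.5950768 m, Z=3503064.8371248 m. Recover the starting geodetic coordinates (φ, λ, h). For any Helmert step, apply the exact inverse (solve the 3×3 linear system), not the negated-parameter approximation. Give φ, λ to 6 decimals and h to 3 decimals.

start: X=-2627701.4248, Y=-4631257.5951, Z=3503064.8371 m
→ Helmert⁻¹: X=-2628199.6520, Y=-4631679.3294, Z=3502793.4490
→ Helmert⁻¹: X=-2628899.2284, Y=-4631893.3605, Z=3502457.9515
→ geod (Bowring, a=6378206.400): φ=33.50866900°, λ=-119.57771500°, h=2727.8110 m

φ=33.508669°, λ=-119.577715°, h=2727.811 m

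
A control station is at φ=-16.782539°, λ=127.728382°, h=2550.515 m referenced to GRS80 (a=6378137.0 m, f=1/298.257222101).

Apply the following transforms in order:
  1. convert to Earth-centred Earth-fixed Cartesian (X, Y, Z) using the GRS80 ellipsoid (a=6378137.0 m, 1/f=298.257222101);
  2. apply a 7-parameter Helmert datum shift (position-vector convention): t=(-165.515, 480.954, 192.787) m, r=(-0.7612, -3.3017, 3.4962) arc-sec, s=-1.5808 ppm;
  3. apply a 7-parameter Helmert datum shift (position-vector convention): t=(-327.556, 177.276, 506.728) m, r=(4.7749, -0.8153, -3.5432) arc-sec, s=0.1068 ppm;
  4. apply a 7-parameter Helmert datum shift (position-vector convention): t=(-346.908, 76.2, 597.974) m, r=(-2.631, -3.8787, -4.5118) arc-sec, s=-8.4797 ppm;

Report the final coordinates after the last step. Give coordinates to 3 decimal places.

X=-3739830.761 m, Y=4833798.381 m, Z=-1829338.978 m

start: φ=-16.782539°, λ=127.728382°, h=2550.515 m
→ ECEF (a=6378137.000, f=1/298.257222101): X=-3739205.7887, Y=4833017.1297, Z=-1830542.1244
→ Helmert 7p (PV): X=-3739418.0109, Y=4833420.3086, Z=-1830424.1332
→ Helmert 7p (PV): X=-3739655.7031, Y=4833704.7094, Z=-1829820.4908
→ Helmert 7p (PV): X=-3739830.7607, Y=4833798.3809, Z=-1829338.9776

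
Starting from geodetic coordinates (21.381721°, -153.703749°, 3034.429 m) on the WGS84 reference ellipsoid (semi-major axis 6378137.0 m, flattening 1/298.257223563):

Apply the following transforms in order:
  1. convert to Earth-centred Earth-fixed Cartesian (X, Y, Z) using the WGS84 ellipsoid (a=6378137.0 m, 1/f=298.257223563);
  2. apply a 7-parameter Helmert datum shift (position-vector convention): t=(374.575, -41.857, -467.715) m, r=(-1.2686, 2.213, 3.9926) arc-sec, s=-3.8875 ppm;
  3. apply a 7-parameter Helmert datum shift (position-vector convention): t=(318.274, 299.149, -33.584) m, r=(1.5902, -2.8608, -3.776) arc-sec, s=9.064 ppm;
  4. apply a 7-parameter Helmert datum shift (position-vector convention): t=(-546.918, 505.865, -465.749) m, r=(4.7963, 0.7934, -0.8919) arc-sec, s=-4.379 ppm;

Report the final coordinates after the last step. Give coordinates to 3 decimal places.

start: φ=21.381721°, λ=-153.703749°, h=3034.429 m
→ ECEF (a=6378137.000, f=1/298.257223563): X=-5329437.5631, Y=-2633538.2190, Z=2311907.3760
→ Helmert 7p (PV): X=-5328966.4894, Y=-2633658.7789, Z=2311504.0495
→ Helmert 7p (PV): X=-5328776.7906, Y=-2633303.7662, Z=2311397.2016
→ Helmert 7p (PV): X=-5329302.8696, Y=-2632817.0751, Z=2310880.5958

X=-5329302.870 m, Y=-2632817.075 m, Z=2310880.596 m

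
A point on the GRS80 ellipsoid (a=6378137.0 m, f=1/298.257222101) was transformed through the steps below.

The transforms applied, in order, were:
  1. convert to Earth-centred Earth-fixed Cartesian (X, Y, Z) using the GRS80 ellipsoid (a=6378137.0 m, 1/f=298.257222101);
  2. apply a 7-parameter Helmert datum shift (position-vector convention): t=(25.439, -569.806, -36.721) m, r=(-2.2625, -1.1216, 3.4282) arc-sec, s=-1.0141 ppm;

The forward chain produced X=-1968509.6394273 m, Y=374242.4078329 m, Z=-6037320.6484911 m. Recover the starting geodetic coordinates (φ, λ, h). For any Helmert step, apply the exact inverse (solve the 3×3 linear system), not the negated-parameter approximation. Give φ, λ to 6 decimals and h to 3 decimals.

φ=-71.752214°, λ=169.217190°, h=2305.809 m

start: X=-1968509.6394, Y=374242.4078, Z=-6037320.6485 m
→ Helmert⁻¹: X=-1968563.6723, Y=374911.5345, Z=-6037275.2331
→ geod (Bowring, a=6378137.000): φ=-71.75221400°, λ=169.21719000°, h=2305.8090 m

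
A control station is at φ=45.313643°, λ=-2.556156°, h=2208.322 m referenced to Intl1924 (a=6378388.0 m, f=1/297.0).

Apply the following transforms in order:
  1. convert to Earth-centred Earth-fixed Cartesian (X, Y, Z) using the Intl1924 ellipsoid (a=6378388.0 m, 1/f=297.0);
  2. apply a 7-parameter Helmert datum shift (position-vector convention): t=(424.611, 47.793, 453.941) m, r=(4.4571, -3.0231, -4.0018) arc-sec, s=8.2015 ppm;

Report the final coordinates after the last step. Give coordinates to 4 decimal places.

X=4490557.3326 m, Y=-200592.8012 m, Z=4514132.1113 m

start: φ=45.313643°, λ=-2.556156°, h=2208.322 m
→ ECEF (a=6378388.000, f=1/297.0): X=4490165.9380, Y=-200454.3015, Z=4513579.6736
→ Helmert 7p (PV): X=4490557.3326, Y=-200592.8012, Z=4514132.1113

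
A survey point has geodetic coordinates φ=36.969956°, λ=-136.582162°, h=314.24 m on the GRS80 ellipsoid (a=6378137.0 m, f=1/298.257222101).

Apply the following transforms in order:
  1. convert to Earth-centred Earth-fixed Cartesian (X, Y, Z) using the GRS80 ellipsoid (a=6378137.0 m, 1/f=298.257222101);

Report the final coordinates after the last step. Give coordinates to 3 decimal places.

X=-3706074.042 m, Y=-3506846.279 m, Z=3814918.803 m

start: φ=36.969956°, λ=-136.582162°, h=314.240 m
→ ECEF (a=6378137.000, f=1/298.257222101): X=-3706074.0420, Y=-3506846.2789, Z=3814918.8034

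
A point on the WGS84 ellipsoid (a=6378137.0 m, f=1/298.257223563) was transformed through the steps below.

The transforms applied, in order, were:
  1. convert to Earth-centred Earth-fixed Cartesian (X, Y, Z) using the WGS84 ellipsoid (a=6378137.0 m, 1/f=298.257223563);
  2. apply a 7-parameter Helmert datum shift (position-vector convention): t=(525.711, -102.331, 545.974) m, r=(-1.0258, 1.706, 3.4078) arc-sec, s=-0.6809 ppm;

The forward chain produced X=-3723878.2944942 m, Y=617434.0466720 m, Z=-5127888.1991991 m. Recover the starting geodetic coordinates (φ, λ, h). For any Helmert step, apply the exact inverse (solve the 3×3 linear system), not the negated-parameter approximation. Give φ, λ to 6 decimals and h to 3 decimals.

start: X=-3723878.2945, Y=617434.0467, Z=-5127888.1992 m
→ Helmert⁻¹: X=-3724353.9202, Y=617623.8350, Z=-5128465.3974
→ geod (Bowring, a=6378137.000): φ=-53.82553300°, λ=170.58411300°, h=3914.0730 m

φ=-53.825533°, λ=170.584113°, h=3914.073 m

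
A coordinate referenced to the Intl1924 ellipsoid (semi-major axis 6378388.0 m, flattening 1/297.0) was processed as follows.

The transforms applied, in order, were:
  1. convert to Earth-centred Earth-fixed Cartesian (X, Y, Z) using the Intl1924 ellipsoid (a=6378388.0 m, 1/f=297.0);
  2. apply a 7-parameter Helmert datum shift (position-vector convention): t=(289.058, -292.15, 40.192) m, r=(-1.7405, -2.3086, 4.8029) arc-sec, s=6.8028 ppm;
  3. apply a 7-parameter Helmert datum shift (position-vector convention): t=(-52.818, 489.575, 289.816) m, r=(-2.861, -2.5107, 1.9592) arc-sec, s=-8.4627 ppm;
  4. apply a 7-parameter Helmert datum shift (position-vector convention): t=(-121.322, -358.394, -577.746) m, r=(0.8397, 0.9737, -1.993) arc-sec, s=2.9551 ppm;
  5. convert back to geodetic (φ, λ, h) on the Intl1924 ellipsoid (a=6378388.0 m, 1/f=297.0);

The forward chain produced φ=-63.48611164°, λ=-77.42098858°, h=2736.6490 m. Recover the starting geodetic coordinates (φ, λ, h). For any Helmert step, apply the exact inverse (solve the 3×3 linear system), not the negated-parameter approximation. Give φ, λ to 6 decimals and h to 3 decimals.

start: φ=-63.486112°, λ=-77.420989°, h=2736.649 m
→ ECEF (a=6378388.000, f=1/297.0): X=622066.3476, Y=-2787761.3784, Z=-5686947.7051
→ Helmert⁻¹: X=622239.6070, Y=-2787411.8840, Z=-5686338.8705
→ Helmert⁻¹: X=622201.9909, Y=-2787852.0846, Z=-5686723.0536
→ Helmert⁻¹: X=621780.1463, Y=-2787507.4638, Z=-5686755.0407
→ geod (Bowring, a=6378388.000): φ=-63.48782900°, λ=-77.42548300°, h=2425.7990 m

φ=-63.487829°, λ=-77.425483°, h=2425.799 m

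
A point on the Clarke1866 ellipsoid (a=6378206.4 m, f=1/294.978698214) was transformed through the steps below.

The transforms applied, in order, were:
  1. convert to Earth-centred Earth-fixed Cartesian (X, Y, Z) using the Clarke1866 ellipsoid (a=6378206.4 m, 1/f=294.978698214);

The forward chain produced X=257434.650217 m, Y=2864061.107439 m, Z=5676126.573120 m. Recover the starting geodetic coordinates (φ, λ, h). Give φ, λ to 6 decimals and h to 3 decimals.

φ=63.289082°, λ=84.863801°, h=1999.230 m

start: X=257434.6502, Y=2864061.1074, Z=5676126.5731 m
→ geod (Bowring, a=6378206.400): φ=63.28908200°, λ=84.86380100°, h=1999.2300 m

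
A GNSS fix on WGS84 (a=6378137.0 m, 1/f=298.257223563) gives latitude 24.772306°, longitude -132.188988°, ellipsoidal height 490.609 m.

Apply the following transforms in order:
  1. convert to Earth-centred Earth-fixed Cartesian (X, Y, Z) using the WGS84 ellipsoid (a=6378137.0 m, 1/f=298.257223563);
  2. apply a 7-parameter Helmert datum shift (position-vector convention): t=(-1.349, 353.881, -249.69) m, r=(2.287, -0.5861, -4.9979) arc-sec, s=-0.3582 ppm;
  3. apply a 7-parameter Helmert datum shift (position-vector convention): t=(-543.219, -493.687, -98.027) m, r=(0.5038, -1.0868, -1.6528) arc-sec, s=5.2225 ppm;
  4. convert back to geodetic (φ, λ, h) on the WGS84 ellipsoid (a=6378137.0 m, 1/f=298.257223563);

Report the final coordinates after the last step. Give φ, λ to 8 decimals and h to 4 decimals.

φ=24.76678999°, λ=-132.19381513°, h=801.8325 m

start: φ=24.772306°, λ=-132.188988°, h=490.609 m
→ ECEF (a=6378137.000, f=1/298.257223563): X=-3891844.9352, Y=-4293765.0711, Z=2656400.0776
→ Helmert 7p (PV): X=-3891956.4783, Y=-4293344.8040, Z=2656090.7695
→ Helmert 7p (PV): X=-3892568.4207, Y=-4293836.2141, Z=2655975.6208
→ geod (Bowring, a=6378137.000): φ=24.76678999°, λ=-132.19381513°, h=801.8325 m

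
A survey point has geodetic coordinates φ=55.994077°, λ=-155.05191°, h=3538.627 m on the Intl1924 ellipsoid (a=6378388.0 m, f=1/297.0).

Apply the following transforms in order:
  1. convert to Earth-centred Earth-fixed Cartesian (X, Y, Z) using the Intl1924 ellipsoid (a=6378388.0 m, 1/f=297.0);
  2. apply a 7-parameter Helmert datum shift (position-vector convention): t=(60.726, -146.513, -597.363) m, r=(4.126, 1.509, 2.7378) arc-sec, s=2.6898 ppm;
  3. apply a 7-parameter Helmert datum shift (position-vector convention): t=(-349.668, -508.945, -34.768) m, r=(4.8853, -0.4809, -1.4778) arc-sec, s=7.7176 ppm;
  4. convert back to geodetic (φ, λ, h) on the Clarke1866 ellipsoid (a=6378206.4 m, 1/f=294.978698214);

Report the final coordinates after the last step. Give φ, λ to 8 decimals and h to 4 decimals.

start: φ=55.994077°, λ=-155.051910°, h=3538.627 m
→ ECEF (a=6378388.000, f=1/297.0): X=-3243724.3689, Y=-1508997.1841, Z=5267115.5183
→ Helmert 7p (PV): X=-3243613.8051, Y=-1509296.1714, Z=5266525.8682
→ Helmert 7p (PV): X=-3244011.5984, Y=-1509918.2617, Z=5266488.4354
→ geod (Bowring, a=6378206.400): φ=55.98732097°, λ=-155.04047741°, h=3664.0087 m

φ=55.98732097°, λ=-155.04047741°, h=3664.0087 m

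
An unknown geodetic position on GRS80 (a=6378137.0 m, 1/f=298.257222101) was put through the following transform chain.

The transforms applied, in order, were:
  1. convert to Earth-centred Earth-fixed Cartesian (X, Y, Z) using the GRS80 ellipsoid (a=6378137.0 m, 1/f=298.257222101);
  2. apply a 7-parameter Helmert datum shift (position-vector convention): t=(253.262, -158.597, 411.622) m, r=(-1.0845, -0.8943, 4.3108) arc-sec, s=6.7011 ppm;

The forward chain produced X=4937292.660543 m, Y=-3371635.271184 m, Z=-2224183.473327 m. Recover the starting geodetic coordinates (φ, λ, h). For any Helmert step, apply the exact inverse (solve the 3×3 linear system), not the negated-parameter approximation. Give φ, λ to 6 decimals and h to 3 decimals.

start: X=4937292.6605, Y=-3371635.2712, Z=-2224183.4733 m
→ Helmert⁻¹: X=4936926.2068, Y=-3371545.5637, Z=-2224619.3201
→ geod (Bowring, a=6378137.000): φ=-20.53694000°, λ=-34.33010800°, h=3306.9500 m

φ=-20.536940°, λ=-34.330108°, h=3306.950 m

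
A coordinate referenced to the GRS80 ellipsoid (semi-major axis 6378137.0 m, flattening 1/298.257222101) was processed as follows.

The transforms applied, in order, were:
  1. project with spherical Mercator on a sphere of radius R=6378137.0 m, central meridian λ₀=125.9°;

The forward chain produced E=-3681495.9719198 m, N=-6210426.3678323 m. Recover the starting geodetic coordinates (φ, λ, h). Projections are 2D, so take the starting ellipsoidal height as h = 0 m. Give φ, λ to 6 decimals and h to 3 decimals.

φ=-48.618805°, λ=92.828559°, h=0.000 m

start: E=-3681495.9719, N=-6210426.3678 m
→ merc⁻¹: φ=-48.61880500°, λ=92.82855900°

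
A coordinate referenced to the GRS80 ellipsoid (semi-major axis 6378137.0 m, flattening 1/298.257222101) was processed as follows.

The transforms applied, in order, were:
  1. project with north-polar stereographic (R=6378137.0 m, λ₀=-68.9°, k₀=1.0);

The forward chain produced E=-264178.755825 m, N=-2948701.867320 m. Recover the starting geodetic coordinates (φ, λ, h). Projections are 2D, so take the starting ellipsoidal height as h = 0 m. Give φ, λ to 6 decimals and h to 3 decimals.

start: E=-264178.7558, N=-2948701.8673 m
→ stereo⁻¹: φ=63.86789000°, λ=-74.01954900°

φ=63.867890°, λ=-74.019549°, h=0.000 m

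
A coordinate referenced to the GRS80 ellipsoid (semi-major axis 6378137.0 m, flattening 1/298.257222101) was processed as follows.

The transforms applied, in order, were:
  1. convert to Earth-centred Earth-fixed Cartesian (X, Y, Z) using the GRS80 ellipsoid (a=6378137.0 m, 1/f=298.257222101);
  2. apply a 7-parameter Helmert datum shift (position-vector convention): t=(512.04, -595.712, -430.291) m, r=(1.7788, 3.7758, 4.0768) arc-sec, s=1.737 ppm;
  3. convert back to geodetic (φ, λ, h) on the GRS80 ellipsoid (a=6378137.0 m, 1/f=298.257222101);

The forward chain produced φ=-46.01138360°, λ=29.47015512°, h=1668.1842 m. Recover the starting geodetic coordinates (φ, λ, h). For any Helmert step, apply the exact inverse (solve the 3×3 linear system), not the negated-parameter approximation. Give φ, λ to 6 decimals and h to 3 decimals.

φ=-46.009014°, λ=29.477996°, h=1241.271 m

start: φ=-46.011384°, λ=29.470155°, h=1668.184 m
→ ECEF (a=6378137.000, f=1/298.257222101): X=3864271.2668, Y=2183643.0916, Z=-4567326.6253
→ Helmert⁻¹: X=3863879.2830, Y=2184119.2567, Z=-4566836.5066
→ geod (Bowring, a=6378137.000): φ=-46.00901400°, λ=29.47799600°, h=1241.2710 m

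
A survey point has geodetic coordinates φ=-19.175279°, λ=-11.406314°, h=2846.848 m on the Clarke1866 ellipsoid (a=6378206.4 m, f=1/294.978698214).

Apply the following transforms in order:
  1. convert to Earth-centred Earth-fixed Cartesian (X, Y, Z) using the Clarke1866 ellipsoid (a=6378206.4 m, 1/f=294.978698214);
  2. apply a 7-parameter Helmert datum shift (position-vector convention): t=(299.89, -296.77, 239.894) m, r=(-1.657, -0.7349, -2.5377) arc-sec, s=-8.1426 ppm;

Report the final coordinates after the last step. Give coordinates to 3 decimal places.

X=5910385.276 m, Y=-1192747.711 m, Z=-2082207.810 m

start: φ=-19.175279°, λ=-11.406314°, h=2846.848 m
→ ECEF (a=6378206.400, f=1/294.978698214): X=5910140.7598, Y=-1192371.2079, Z=-2082495.2965
→ Helmert 7p (PV): X=5910385.2758, Y=-1192747.7108, Z=-2082207.8099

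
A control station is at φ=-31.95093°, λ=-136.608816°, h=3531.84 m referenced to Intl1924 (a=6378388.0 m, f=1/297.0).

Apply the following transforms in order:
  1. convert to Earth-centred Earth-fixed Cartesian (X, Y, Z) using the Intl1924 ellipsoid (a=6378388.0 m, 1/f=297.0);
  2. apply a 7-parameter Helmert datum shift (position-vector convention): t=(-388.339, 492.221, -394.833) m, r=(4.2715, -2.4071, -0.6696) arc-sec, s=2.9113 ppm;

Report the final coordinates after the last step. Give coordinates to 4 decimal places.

start: φ=-31.950930°, λ=-136.608816°, h=3531.840 m
→ ECEF (a=6378388.000, f=1/297.0): X=-3938731.9994, Y=-3723525.8552, Z=-3357734.6301
→ Helmert 7p (PV): X=-3939104.7083, Y=-3722962.1532, Z=-3358262.3134

X=-3939104.7083 m, Y=-3722962.1532 m, Z=-3358262.3134 m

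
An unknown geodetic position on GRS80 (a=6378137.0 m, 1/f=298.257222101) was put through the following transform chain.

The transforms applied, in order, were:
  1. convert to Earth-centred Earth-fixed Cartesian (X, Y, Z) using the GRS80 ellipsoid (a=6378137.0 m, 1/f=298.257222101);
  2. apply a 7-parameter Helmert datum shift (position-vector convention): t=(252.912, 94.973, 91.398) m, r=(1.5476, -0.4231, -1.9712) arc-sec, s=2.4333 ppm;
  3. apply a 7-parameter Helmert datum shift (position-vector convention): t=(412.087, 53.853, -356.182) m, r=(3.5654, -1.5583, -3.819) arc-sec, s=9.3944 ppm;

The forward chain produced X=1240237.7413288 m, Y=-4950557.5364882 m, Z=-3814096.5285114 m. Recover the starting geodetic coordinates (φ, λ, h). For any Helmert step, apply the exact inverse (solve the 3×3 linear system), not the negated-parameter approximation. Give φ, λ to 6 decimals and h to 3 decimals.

start: X=1240237.7413, Y=-4950557.5365, Z=-3814096.5285 m
→ Helmert⁻¹: X=1239876.8563, Y=-4950607.8462, Z=-3813628.3122
→ Helmert⁻¹: X=1239660.4173, Y=-4950707.5396, Z=-3813675.8281
→ geod (Bowring, a=6378137.000): φ=-36.95394300°, λ=-75.94215300°, h=608.7290 m

φ=-36.953943°, λ=-75.942153°, h=608.729 m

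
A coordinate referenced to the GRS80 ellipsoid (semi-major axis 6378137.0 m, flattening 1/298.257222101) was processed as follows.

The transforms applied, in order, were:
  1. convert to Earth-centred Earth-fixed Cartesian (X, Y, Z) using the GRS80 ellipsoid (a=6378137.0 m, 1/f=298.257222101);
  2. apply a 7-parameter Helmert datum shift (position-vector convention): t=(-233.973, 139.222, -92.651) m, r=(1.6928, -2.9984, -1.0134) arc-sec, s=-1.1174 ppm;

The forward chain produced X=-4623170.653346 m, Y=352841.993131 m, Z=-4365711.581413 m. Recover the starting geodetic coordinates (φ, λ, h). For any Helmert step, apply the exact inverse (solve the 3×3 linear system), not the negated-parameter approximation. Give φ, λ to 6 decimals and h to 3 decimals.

start: X=-4623170.6533, Y=352841.9931, Z=-4365711.5814 m
→ Helmert⁻¹: X=-4623007.0392, Y=352644.6241, Z=-4365559.4996
→ geod (Bowring, a=6378137.000): φ=-43.46854800°, λ=175.63790500°, h=193.5190 m

φ=-43.468548°, λ=175.637905°, h=193.519 m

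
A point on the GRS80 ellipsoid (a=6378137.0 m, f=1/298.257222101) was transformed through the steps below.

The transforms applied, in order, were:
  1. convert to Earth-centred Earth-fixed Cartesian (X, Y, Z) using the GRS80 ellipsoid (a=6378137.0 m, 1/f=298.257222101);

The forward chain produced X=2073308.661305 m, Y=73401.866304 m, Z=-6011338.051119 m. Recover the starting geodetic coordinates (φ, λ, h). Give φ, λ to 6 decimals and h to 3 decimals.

φ=-71.078002°, λ=2.027610°, h=241.496 m

start: X=2073308.6613, Y=73401.8663, Z=-6011338.0511 m
→ geod (Bowring, a=6378137.000): φ=-71.07800200°, λ=2.02761000°, h=241.4960 m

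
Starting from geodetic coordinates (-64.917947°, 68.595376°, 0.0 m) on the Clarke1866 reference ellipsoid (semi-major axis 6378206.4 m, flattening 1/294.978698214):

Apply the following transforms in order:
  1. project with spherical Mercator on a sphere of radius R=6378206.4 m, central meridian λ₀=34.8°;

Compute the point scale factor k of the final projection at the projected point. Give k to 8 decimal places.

2.35895932

start: φ=-64.917947°, λ=68.595376°, h=0.000 m
→ into merc (λ₀=34.8°): φ=-64.91794700°, λ−λ₀=33.79537600°
scale k = 2.35895932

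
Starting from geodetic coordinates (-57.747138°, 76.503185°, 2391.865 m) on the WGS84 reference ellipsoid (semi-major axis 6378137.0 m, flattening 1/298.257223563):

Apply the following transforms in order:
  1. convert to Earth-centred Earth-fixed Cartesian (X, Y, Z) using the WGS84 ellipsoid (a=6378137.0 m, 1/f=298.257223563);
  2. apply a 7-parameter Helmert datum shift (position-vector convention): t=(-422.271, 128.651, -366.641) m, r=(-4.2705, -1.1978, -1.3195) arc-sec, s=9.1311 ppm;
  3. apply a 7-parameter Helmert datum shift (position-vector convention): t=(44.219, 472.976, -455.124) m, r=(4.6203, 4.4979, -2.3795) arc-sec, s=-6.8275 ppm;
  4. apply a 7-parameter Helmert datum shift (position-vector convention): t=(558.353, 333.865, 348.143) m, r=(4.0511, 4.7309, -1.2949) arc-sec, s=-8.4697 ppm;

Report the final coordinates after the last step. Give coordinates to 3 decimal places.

start: φ=-57.747138°, λ=76.503185°, h=2391.865 m
→ ECEF (a=6378137.000, f=1/298.257223563): X=796608.9108, Y=3318927.6726, Z=-5372783.9638
→ Helmert 7p (PV): X=796246.3461, Y=3318970.2941, Z=-5373263.7538
→ Helmert 7p (PV): X=796206.2456, Y=3319531.7837, Z=-5373625.2111
→ Helmert 7p (PV): X=796655.4457, Y=3319938.0735, Z=-5373184.6208

X=796655.446 m, Y=3319938.074 m, Z=-5373184.621 m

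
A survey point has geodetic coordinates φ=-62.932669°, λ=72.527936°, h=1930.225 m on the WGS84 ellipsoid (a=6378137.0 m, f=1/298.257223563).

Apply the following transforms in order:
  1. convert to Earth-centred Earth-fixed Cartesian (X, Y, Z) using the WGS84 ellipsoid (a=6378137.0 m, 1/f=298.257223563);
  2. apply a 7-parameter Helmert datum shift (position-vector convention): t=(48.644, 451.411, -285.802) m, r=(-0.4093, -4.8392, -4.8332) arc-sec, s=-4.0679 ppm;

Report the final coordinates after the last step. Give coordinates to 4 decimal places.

X=874214.3401 m, Y=2777011.5301 m, Z=-5658533.6954 m

start: φ=-62.932669°, λ=72.527936°, h=1930.225 m
→ ECEF (a=6378137.000, f=1/298.257223563): X=873971.4411, Y=2776603.1208, Z=-5658285.9053
→ Helmert 7p (PV): X=874214.3401, Y=2777011.5301, Z=-5658533.6954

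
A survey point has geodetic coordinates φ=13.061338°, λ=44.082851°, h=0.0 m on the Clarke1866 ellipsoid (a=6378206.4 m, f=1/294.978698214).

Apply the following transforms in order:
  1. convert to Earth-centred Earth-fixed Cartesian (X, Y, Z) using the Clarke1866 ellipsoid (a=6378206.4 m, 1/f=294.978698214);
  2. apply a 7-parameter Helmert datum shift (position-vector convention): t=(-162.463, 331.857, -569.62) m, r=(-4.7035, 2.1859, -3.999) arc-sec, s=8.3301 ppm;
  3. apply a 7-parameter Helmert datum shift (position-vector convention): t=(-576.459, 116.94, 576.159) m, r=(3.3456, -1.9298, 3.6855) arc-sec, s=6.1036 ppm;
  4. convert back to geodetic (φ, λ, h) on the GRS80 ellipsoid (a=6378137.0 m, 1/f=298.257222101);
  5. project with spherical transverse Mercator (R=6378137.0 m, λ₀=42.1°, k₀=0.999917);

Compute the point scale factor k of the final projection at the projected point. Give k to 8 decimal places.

start: φ=13.061338°, λ=44.082851°, h=0.000 m
→ ECEF (a=6378206.400, f=1/294.978698214): X=4463923.4755, Y=4323252.7599, Z=1431927.5512
→ Helmert 7p (PV): X=4463897.1911, Y=4323566.7369, Z=1431223.9674
→ Helmert 7p (PV): X=4463257.3343, Y=4323766.6123, Z=1431920.7546
→ geod (Bowring, a=6378137.000): φ=13.06058127°, λ=44.09052730°, h=-62.0885 m
→ into tm (λ₀=42.1°): φ=13.06058127°, λ−λ₀=1.99052730°
scale k = 1.00048987

1.00048987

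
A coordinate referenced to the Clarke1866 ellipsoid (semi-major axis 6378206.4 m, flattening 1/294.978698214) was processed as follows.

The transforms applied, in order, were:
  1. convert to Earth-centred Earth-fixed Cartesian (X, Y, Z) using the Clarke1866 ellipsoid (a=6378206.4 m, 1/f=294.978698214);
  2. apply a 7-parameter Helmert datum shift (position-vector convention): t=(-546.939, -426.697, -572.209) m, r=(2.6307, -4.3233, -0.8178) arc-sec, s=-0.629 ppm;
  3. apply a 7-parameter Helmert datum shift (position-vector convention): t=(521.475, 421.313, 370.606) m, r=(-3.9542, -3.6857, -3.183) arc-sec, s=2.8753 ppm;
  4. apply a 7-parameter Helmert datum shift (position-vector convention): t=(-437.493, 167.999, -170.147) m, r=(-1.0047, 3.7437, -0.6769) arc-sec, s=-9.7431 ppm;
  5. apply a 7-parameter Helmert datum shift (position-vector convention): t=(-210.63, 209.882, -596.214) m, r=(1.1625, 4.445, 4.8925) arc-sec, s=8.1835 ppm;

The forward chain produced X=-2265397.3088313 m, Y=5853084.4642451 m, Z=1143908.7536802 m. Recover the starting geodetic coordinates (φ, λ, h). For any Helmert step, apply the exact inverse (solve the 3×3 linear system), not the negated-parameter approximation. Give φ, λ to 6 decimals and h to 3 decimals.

φ=10.408127°, λ=111.154059°, h=1670.422 m

start: X=-2265397.3088, Y=5853084.4642, Z=1143908.7537 m
→ Helmert⁻¹: X=-2265053.9763, Y=5852886.8615, Z=1144413.8032
→ Helmert⁻¹: X=-2264678.5291, Y=5852762.8795, Z=1144582.5066
→ Helmert⁻¹: X=-2265263.3526, Y=5852267.8446, Z=1144361.2791
→ Helmert⁻¹: X=-2264717.0457, Y=5852703.8459, Z=1144907.0313
→ geod (Bowring, a=6378206.400): φ=10.40812700°, λ=111.15405900°, h=1670.4220 m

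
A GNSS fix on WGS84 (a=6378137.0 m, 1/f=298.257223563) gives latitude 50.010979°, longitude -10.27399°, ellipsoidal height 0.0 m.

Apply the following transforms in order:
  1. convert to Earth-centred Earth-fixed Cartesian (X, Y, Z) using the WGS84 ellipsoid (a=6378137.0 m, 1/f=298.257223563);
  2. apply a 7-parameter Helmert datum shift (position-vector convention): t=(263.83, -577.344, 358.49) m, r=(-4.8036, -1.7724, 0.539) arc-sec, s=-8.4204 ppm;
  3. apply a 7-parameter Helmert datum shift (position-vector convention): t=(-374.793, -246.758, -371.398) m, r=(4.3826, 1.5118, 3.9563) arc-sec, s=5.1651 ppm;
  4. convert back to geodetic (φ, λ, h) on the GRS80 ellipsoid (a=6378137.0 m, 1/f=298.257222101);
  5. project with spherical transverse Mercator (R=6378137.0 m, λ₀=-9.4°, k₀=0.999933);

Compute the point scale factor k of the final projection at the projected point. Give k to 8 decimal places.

start: φ=50.010979°, λ=-10.273990°, h=0.000 m
→ ECEF (a=6378137.000, f=1/298.257223563): X=4041078.4757, Y=-732493.5062, Z=4863573.9107
→ Helmert 7p (PV): X=4041268.4007, Y=-732940.8580, Z=4863943.2300
→ Helmert 7p (PV): X=4040964.1897, Y=-733217.2340, Z=4863551.7613
→ geod (Bowring, a=6378137.000): φ=50.01073605°, λ=-10.28420917°, h=-6.2426 m
→ into tm (λ₀=-9.4°): φ=50.01073605°, λ−λ₀=-0.88420917°
scale k = 0.99998217

0.99998217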